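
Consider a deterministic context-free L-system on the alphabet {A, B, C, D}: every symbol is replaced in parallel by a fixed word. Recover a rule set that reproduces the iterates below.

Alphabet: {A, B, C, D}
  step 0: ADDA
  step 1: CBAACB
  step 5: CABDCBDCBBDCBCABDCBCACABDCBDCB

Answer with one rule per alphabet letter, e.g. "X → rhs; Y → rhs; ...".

A->CB, B->C, C->BD, D->A

  step 0 ⇒ step 1: ADDA ⇒ CB·A·A·CB
    A ↦ CB
    D ↦ A
    B ↦ C  (constrained at step 1)
    C ↦ BD  (constrained at step 1)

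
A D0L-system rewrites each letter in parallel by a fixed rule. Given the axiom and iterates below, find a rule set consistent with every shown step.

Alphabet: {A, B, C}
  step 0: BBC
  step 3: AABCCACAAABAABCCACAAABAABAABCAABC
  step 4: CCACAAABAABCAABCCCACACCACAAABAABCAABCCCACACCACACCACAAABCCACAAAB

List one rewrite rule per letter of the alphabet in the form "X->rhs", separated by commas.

A->C, B->ACA, C->AAB

  step 3 ⇒ step 4: AABCCACAAABAABCCACAAABAABAABCAABC ⇒ C·C·ACA·AAB·AAB·C·AAB·C·C·C·ACA·C·C·ACA·AAB·AAB·C·AAB·C·C·C·ACA·C·C·ACA·C·C·ACA·AAB·C·C·ACA·AAB
    A ↦ C
    B ↦ ACA
    C ↦ AAB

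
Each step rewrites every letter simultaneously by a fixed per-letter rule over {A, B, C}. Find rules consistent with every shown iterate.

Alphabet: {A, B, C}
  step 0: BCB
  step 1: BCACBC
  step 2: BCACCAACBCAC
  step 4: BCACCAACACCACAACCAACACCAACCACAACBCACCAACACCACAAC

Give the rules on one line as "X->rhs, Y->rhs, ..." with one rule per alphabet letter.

  step 1 ⇒ step 2: BCACBC ⇒ BC·AC·CA·AC·BC·AC
    A ↦ CA
    B ↦ BC
    C ↦ AC

A->CA, B->BC, C->AC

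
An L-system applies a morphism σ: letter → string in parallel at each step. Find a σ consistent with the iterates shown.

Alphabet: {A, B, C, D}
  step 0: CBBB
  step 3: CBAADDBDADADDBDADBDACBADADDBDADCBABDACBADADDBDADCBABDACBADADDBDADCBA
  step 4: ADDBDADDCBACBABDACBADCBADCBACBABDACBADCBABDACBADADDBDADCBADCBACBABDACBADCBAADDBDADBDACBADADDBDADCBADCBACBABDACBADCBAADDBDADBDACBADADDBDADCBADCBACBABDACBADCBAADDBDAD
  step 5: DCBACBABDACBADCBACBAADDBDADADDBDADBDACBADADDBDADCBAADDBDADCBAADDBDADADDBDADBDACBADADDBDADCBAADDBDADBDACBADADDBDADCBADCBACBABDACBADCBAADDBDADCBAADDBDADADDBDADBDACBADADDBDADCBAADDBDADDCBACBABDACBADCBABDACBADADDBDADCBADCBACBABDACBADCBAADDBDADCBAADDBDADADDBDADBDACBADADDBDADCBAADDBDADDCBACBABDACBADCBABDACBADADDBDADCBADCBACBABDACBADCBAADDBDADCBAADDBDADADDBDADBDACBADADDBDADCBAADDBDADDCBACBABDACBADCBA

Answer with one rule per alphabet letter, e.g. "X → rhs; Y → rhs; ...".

  step 4 ⇒ step 5: ADDBDADDCBACBABDACBADCBADCBACBABDACBADCBABDACBADADDBDADCBADCBACBABDACBADCBAADDBDADBDACBADADDBDADCBADCBACBABDACBADCBAADDBDADBDACBADADDBDADCBADCBACBABDACBADCBAADDBDAD ⇒ D·CBA·CBA·BDA·CBA·D·CBA·CBA·ADD·BDA·D·ADD·BDA·D·BDA·CBA·D·ADD·BDA·D·CBA·ADD·BDA·D·CBA·ADD·BDA·D·ADD·BDA·D·BDA·CBA·D·ADD·BDA·D·CBA·ADD·BDA·D·BDA·CBA·D·ADD·BDA·D·CBA·D·CBA·CBA·BDA·CBA·D·CBA·ADD·BDA·D·CBA·ADD·BDA·D·ADD·BDA·D·BDA·CBA·D·ADD·BDA·D·CBA·ADD·BDA·D·D·CBA·CBA·BDA·CBA·D·CBA·BDA·CBA·D·ADD·BDA·D·CBA·D·CBA·CBA·BDA·CBA·D·CBA·ADD·BDA·D·CBA·ADD·BDA·D·ADD·BDA·D·BDA·CBA·D·ADD·BDA·D·CBA·ADD·BDA·D·D·CBA·CBA·BDA·CBA·D·CBA·BDA·CBA·D·ADD·BDA·D·CBA·D·CBA·CBA·BDA·CBA·D·CBA·ADD·BDA·D·CBA·ADD·BDA·D·ADD·BDA·D·BDA·CBA·D·ADD·BDA·D·CBA·ADD·BDA·D·D·CBA·CBA·BDA·CBA·D·CBA
    A ↦ D
    B ↦ BDA
    C ↦ ADD
    D ↦ CBA

A->D, B->BDA, C->ADD, D->CBA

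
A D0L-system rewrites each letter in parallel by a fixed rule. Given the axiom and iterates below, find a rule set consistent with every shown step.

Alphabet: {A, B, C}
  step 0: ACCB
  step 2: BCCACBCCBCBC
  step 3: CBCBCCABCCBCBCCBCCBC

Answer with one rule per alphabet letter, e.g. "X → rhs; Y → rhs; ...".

  step 2 ⇒ step 3: BCCACBCCBCBC ⇒ C·BC·BC·CA·BC·C·BC·BC·C·BC·C·BC
    A ↦ CA
    B ↦ C
    C ↦ BC

A->CA, B->C, C->BC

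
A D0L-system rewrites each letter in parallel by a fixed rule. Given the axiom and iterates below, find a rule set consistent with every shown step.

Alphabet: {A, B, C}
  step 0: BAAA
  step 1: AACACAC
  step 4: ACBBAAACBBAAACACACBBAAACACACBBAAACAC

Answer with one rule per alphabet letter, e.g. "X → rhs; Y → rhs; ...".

A->AC, B->A, C->BB

  step 0 ⇒ step 1: BAAA ⇒ A·AC·AC·AC
    A ↦ AC
    B ↦ A
    C ↦ BB  (constrained at step 1)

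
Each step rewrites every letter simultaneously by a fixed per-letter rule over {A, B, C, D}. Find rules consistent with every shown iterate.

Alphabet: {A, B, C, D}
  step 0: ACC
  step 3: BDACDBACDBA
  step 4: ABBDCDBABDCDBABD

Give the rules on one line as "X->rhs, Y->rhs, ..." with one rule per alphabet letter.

  step 3 ⇒ step 4: BDACDBACDBA ⇒ A·B·BD·CD·B·A·BD·CD·B·A·BD
    A ↦ BD
    B ↦ A
    C ↦ CD
    D ↦ B

A->BD, B->A, C->CD, D->B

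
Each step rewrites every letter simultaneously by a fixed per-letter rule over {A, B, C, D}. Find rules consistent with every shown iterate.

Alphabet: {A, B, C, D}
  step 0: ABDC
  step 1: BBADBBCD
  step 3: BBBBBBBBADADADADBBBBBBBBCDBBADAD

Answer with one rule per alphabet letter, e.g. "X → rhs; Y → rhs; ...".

  step 0 ⇒ step 1: ABDC ⇒ BB·AD·BB·CD
    A ↦ BB
    B ↦ AD
    C ↦ CD
    D ↦ BB

A->BB, B->AD, C->CD, D->BB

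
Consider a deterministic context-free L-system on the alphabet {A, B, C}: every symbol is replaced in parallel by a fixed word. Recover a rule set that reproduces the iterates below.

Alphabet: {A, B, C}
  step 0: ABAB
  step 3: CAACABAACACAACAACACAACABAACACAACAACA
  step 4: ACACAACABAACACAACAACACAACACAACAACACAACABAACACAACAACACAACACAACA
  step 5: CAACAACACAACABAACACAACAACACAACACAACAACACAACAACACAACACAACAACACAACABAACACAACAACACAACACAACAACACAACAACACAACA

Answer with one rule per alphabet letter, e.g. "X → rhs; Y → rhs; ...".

  step 4 ⇒ step 5: ACACAACABAACACAACAACACAACACAACAACACAACABAACACAACAACACAACACAACA ⇒ CA·A·CA·A·CA·CA·A·CA·BAA·CA·CA·A·CA·A·CA·CA·A·CA·CA·A·CA·A·CA·CA·A·CA·A·CA·CA·A·CA·CA·A·CA·A·CA·CA·A·CA·BAA·CA·CA·A·CA·A·CA·CA·A·CA·CA·A·CA·A·CA·CA·A·CA·A·CA·CA·A·CA
    A ↦ CA
    B ↦ BAA
    C ↦ A

A->CA, B->BAA, C->A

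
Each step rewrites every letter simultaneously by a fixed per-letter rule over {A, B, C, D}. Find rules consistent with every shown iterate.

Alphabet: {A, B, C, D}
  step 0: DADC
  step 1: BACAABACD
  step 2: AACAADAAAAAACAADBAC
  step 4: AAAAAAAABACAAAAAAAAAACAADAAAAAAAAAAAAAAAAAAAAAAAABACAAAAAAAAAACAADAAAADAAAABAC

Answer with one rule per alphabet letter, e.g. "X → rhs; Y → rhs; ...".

A->AA, B->AAC, C->D, D->BAC

  step 1 ⇒ step 2: BACAABACD ⇒ AAC·AA·D·AA·AA·AAC·AA·D·BAC
    A ↦ AA
    B ↦ AAC
    C ↦ D
    D ↦ BAC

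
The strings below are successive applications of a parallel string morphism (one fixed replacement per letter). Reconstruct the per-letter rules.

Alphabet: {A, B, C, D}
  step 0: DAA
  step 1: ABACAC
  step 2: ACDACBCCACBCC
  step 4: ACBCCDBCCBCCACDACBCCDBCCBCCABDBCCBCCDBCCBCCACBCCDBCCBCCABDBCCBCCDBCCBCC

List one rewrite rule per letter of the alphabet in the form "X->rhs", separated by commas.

A->AC, B->D, C->BCC, D->AB

  step 1 ⇒ step 2: ABACAC ⇒ AC·D·AC·BCC·AC·BCC
    A ↦ AC
    B ↦ D
    C ↦ BCC
  step 0 ⇒ step 1: DAA ⇒ AB·AC·AC
    D ↦ AB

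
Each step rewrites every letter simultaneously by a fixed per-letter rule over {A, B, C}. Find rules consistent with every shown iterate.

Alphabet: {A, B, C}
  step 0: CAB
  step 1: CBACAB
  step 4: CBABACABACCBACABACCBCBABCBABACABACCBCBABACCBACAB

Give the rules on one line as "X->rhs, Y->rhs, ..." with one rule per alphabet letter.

A->AC, B->AB, C->CB

  step 0 ⇒ step 1: CAB ⇒ CB·AC·AB
    A ↦ AC
    B ↦ AB
    C ↦ CB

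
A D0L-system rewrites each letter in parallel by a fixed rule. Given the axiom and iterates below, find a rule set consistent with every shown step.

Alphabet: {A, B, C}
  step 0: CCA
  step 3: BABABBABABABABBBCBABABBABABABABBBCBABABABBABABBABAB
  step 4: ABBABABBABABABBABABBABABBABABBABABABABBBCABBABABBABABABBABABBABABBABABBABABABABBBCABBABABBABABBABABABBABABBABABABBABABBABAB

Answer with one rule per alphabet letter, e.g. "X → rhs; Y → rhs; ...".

  step 3 ⇒ step 4: BABABBABABABABBBCBABABBABABABABBBCBABABABBABABBABAB ⇒ AB·BAB·AB·BAB·AB·AB·BAB·AB·BAB·AB·BAB·AB·BAB·AB·AB·AB·BBC·AB·BAB·AB·BAB·AB·AB·BAB·AB·BAB·AB·BAB·AB·BAB·AB·AB·AB·BBC·AB·BAB·AB·BAB·AB·BAB·AB·AB·BAB·AB·BAB·AB·AB·BAB·AB·BAB·AB
    A ↦ BAB
    B ↦ AB
    C ↦ BBC

A->BAB, B->AB, C->BBC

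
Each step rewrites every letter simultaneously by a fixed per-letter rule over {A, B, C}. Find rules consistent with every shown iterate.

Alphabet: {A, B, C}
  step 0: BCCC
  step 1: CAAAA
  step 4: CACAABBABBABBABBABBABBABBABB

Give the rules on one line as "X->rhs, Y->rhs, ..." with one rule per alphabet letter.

A->BB, B->CA, C->A

  step 0 ⇒ step 1: BCCC ⇒ CA·A·A·A
    B ↦ CA
    C ↦ A
    A ↦ BB  (constrained at step 1)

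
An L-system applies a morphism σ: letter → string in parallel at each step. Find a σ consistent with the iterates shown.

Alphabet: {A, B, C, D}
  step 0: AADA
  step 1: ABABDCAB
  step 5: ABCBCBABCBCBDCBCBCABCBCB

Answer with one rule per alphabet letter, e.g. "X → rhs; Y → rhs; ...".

A->AB, B->C, C->B, D->DC

  step 0 ⇒ step 1: AADA ⇒ AB·AB·DC·AB
    A ↦ AB
    D ↦ DC
    B ↦ C  (constrained at step 1)
    C ↦ B  (constrained at step 1)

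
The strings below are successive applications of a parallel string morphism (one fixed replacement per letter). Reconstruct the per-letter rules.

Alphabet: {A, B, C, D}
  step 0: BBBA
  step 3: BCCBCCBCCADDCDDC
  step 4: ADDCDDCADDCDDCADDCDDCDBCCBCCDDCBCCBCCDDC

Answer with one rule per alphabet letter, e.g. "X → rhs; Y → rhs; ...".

A->D, B->A, C->DDC, D->BCC

  step 3 ⇒ step 4: BCCBCCBCCADDCDDC ⇒ A·DDC·DDC·A·DDC·DDC·A·DDC·DDC·D·BCC·BCC·DDC·BCC·BCC·DDC
    A ↦ D
    B ↦ A
    C ↦ DDC
    D ↦ BCC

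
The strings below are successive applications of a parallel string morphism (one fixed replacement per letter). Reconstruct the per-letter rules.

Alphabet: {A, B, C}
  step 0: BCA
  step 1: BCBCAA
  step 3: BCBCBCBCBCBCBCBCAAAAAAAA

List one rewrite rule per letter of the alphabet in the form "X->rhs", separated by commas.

  step 0 ⇒ step 1: BCA ⇒ BC·BC·AA
    A ↦ AA
    B ↦ BC
    C ↦ BC

A->AA, B->BC, C->BC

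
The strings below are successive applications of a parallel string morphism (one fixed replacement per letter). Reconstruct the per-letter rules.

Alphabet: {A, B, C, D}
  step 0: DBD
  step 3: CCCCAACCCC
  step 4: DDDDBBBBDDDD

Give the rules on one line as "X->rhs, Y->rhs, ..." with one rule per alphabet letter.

A->BB, B->A, C->D, D->CC

  step 3 ⇒ step 4: CCCCAACCCC ⇒ D·D·D·D·BB·BB·D·D·D·D
    A ↦ BB
    C ↦ D
    B ↦ A  (constrained at step 0)
    D ↦ CC  (constrained at step 0)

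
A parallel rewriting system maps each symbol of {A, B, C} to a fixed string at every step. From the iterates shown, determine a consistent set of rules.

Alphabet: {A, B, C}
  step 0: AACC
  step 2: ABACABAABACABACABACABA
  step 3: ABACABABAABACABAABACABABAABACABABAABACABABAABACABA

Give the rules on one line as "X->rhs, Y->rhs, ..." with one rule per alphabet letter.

A->ABA, B->C, C->BA

  step 2 ⇒ step 3: ABACABAABACABACABACABA ⇒ ABA·C·ABA·BA·ABA·C·ABA·ABA·C·ABA·BA·ABA·C·ABA·BA·ABA·C·ABA·BA·ABA·C·ABA
    A ↦ ABA
    B ↦ C
    C ↦ BA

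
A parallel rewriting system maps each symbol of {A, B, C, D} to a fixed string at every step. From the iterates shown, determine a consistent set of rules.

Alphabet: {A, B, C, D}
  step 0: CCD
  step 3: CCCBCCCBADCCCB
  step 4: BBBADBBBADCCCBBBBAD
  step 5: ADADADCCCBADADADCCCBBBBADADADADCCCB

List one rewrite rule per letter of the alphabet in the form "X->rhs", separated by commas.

  step 4 ⇒ step 5: BBBADBBBADCCCBBBBAD ⇒ AD·AD·AD·CC·CB·AD·AD·AD·CC·CB·B·B·B·AD·AD·AD·AD·CC·CB
    A ↦ CC
    B ↦ AD
    C ↦ B
    D ↦ CB

A->CC, B->AD, C->B, D->CB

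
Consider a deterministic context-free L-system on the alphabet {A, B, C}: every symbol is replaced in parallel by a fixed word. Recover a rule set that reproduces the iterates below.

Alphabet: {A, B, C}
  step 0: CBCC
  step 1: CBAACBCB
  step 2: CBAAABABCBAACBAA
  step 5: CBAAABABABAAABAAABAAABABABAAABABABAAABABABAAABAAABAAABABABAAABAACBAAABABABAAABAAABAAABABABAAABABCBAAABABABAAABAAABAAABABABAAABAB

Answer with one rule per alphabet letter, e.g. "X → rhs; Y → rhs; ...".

A->AB, B->AA, C->CB

  step 1 ⇒ step 2: CBAACBCB ⇒ CB·AA·AB·AB·CB·AA·CB·AA
    A ↦ AB
    B ↦ AA
    C ↦ CB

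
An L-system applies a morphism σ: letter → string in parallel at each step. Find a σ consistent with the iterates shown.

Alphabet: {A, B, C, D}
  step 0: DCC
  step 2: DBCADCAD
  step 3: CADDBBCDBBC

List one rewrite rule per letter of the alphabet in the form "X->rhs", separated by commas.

A->B, B->AD, C->DB, D->C

  step 2 ⇒ step 3: DBCADCAD ⇒ C·AD·DB·B·C·DB·B·C
    A ↦ B
    B ↦ AD
    C ↦ DB
    D ↦ C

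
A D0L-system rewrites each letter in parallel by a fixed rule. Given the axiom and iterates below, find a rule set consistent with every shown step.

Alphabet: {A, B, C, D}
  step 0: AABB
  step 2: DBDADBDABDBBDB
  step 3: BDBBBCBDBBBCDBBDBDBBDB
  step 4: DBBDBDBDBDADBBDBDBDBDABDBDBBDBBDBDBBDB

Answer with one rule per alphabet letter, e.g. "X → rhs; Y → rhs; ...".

A->BC, B->DB, C->DA, D->B

  step 3 ⇒ step 4: BDBBBCBDBBBCDBBDBDBBDB ⇒ DB·B·DB·DB·DB·DA·DB·B·DB·DB·DB·DA·B·DB·DB·B·DB·B·DB·DB·B·DB
    B ↦ DB
    C ↦ DA
    D ↦ B
  step 2 ⇒ step 3: DBDADBDABDBBDB ⇒ B·DB·B·BC·B·DB·B·BC·DB·B·DB·DB·B·DB
    A ↦ BC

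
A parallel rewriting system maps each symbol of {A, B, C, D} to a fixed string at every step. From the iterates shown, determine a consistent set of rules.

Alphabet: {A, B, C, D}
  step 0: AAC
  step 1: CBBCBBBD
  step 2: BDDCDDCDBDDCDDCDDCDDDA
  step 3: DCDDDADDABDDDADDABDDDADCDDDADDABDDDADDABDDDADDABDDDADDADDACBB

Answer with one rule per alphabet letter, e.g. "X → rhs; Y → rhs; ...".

A->CBB, B->DCD, C->BD, D->DDA

  step 2 ⇒ step 3: BDDCDDCDBDDCDDCDDCDDDA ⇒ DCD·DDA·DDA·BD·DDA·DDA·BD·DDA·DCD·DDA·DDA·BD·DDA·DDA·BD·DDA·DDA·BD·DDA·DDA·DDA·CBB
    A ↦ CBB
    B ↦ DCD
    C ↦ BD
    D ↦ DDA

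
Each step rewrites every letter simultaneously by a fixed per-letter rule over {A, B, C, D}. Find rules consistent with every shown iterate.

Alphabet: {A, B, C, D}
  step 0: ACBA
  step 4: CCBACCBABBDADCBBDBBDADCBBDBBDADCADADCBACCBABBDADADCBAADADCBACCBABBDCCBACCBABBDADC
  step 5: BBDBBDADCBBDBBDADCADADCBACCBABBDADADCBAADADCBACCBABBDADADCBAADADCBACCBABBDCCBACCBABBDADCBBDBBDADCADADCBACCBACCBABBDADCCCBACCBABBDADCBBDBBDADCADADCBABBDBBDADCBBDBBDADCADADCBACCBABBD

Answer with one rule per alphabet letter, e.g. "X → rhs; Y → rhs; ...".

A->C, B->AD, C->BBD, D->CBA

  step 4 ⇒ step 5: CCBACCBABBDADCBBDBBDADCBBDBBDADCADADCBACCBABBDADADCBAADADCBACCBABBDCCBACCBABBDADC ⇒ BBD·BBD·AD·C·BBD·BBD·AD·C·AD·AD·CBA·C·CBA·BBD·AD·AD·CBA·AD·AD·CBA·C·CBA·BBD·AD·AD·CBA·AD·AD·CBA·C·CBA·BBD·C·CBA·C·CBA·BBD·AD·C·BBD·BBD·AD·C·AD·AD·CBA·C·CBA·C·CBA·BBD·AD·C·C·CBA·C·CBA·BBD·AD·C·BBD·BBD·AD·C·AD·AD·CBA·BBD·BBD·AD·C·BBD·BBD·AD·C·AD·AD·CBA·C·CBA·BBD
    A ↦ C
    B ↦ AD
    C ↦ BBD
    D ↦ CBA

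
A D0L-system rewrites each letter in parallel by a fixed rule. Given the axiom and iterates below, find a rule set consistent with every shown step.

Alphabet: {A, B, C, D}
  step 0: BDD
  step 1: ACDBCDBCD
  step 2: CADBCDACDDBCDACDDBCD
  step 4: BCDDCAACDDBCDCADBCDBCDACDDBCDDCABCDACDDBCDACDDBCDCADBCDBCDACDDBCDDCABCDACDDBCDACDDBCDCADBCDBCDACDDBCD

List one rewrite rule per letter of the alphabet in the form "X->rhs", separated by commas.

A->CA, B->ACD, C->D, D->BCD

  step 1 ⇒ step 2: ACDBCDBCD ⇒ CA·D·BCD·ACD·D·BCD·ACD·D·BCD
    A ↦ CA
    B ↦ ACD
    C ↦ D
    D ↦ BCD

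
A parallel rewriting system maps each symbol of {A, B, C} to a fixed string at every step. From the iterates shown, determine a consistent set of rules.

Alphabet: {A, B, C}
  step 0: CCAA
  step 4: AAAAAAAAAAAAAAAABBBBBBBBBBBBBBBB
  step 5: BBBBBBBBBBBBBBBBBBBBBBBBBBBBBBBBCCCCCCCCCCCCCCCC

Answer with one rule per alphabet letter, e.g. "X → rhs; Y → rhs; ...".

A->BB, B->C, C->AA

  step 4 ⇒ step 5: AAAAAAAAAAAAAAAABBBBBBBBBBBBBBBB ⇒ BB·BB·BB·BB·BB·BB·BB·BB·BB·BB·BB·BB·BB·BB·BB·BB·C·C·C·C·C·C·C·C·C·C·C·C·C·C·C·C
    A ↦ BB
    B ↦ C
    C ↦ AA  (constrained at step 0)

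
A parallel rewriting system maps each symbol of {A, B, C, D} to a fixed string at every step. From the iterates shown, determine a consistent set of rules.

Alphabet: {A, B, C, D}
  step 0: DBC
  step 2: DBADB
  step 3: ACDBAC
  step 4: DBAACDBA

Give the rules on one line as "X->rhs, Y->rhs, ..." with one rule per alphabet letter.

A->DB, B->C, C->A, D->A

  step 3 ⇒ step 4: ACDBAC ⇒ DB·A·A·C·DB·A
    A ↦ DB
    B ↦ C
    C ↦ A
    D ↦ A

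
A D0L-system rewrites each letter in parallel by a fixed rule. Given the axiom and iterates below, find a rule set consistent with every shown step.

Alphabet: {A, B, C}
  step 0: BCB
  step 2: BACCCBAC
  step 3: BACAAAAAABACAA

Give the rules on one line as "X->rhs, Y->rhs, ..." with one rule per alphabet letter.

A->C, B->BA, C->AA

  step 2 ⇒ step 3: BACCCBAC ⇒ BA·C·AA·AA·AA·BA·C·AA
    A ↦ C
    B ↦ BA
    C ↦ AA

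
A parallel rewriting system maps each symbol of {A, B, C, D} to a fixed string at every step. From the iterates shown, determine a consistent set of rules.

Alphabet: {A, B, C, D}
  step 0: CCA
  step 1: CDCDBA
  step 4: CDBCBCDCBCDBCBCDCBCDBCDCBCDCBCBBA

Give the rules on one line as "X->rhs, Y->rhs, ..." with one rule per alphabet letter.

A->BA, B->CB, C->CD, D->B

  step 0 ⇒ step 1: CCA ⇒ CD·CD·BA
    A ↦ BA
    C ↦ CD
    B ↦ CB  (constrained at step 1)
    D ↦ B  (constrained at step 1)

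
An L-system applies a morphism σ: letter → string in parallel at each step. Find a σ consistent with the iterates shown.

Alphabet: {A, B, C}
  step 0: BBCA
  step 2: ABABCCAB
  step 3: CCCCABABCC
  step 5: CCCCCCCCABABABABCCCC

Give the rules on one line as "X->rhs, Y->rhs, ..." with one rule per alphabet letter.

  step 2 ⇒ step 3: ABABCCAB ⇒ C·C·C·C·AB·AB·C·C
    A ↦ C
    B ↦ C
    C ↦ AB

A->C, B->C, C->AB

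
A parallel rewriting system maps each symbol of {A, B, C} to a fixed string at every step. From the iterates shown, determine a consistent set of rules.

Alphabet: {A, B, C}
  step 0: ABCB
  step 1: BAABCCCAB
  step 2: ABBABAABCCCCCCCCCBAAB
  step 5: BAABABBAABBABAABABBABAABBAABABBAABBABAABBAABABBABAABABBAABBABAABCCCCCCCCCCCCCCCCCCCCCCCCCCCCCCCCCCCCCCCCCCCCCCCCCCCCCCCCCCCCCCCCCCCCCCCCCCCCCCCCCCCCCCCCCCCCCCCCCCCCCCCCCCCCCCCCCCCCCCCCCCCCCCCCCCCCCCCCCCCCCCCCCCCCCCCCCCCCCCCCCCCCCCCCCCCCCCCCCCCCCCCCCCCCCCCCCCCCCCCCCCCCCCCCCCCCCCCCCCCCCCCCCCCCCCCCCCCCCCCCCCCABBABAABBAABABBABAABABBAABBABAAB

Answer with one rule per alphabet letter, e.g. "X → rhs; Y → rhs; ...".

A->BA, B->AB, C->CCC

  step 1 ⇒ step 2: BAABCCCAB ⇒ AB·BA·BA·AB·CCC·CCC·CCC·BA·AB
    A ↦ BA
    B ↦ AB
    C ↦ CCC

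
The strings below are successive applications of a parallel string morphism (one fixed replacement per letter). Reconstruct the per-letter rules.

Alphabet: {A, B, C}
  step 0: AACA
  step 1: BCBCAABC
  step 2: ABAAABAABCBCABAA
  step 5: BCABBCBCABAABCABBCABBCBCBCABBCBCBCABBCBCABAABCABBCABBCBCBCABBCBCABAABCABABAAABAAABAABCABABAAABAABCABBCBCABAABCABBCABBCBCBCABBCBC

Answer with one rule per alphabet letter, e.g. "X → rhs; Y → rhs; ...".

A->BC, B->AB, C->AA

  step 1 ⇒ step 2: BCBCAABC ⇒ AB·AA·AB·AA·BC·BC·AB·AA
    A ↦ BC
    B ↦ AB
    C ↦ AA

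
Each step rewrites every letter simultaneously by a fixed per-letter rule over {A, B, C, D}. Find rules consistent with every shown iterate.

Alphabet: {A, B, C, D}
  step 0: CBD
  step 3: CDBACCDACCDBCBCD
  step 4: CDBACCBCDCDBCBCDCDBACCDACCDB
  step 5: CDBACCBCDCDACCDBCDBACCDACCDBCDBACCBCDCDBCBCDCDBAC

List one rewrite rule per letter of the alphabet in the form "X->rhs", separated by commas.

  step 4 ⇒ step 5: CDBACCBCDCDBCBCDCDBACCDACCDB ⇒ CD·B·AC·CB·CD·CD·AC·CD·B·CD·B·AC·CD·AC·CD·B·CD·B·AC·CB·CD·CD·B·CB·CD·CD·B·AC
    A ↦ CB
    B ↦ AC
    C ↦ CD
    D ↦ B

A->CB, B->AC, C->CD, D->B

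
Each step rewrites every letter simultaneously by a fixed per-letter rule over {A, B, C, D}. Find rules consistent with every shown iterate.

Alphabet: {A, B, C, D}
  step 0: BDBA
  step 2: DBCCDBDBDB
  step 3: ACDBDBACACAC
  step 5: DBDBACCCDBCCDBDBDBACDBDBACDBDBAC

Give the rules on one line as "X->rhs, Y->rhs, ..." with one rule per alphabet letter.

A->CC, B->C, C->DB, D->A

  step 2 ⇒ step 3: DBCCDBDBDB ⇒ A·C·DB·DB·A·C·A·C·A·C
    B ↦ C
    C ↦ DB
    D ↦ A
    A ↦ CC  (constrained at step 0)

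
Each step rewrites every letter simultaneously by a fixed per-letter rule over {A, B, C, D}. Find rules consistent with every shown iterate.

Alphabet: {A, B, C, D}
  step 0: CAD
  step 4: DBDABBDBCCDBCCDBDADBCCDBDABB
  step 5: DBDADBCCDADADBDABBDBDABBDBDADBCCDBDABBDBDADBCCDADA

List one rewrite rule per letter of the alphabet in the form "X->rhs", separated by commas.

  step 4 ⇒ step 5: DBDABBDBCCDBCCDBDADBCCDBDABB ⇒ DB·DA·DB·CC·DA·DA·DB·DA·B·B·DB·DA·B·B·DB·DA·DB·CC·DB·DA·B·B·DB·DA·DB·CC·DA·DA
    A ↦ CC
    B ↦ DA
    C ↦ B
    D ↦ DB

A->CC, B->DA, C->B, D->DB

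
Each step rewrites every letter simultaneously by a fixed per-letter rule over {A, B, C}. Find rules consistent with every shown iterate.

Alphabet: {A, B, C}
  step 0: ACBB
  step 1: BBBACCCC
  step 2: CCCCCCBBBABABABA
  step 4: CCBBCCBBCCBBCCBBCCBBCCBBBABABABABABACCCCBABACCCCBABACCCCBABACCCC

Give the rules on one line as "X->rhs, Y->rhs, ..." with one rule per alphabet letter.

A->BB, B->CC, C->BA

  step 1 ⇒ step 2: BBBACCCC ⇒ CC·CC·CC·BB·BA·BA·BA·BA
    A ↦ BB
    B ↦ CC
    C ↦ BA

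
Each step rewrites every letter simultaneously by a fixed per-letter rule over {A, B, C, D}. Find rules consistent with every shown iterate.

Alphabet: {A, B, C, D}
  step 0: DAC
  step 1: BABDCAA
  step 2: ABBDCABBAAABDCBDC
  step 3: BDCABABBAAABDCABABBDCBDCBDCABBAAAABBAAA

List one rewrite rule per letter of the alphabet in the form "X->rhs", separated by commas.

  step 2 ⇒ step 3: ABBDCABBAAABDCBDC ⇒ BDC·AB·AB·BA·AA·BDC·AB·AB·BDC·BDC·BDC·AB·BA·AA·AB·BA·AA
    A ↦ BDC
    B ↦ AB
    C ↦ AA
    D ↦ BA

A->BDC, B->AB, C->AA, D->BA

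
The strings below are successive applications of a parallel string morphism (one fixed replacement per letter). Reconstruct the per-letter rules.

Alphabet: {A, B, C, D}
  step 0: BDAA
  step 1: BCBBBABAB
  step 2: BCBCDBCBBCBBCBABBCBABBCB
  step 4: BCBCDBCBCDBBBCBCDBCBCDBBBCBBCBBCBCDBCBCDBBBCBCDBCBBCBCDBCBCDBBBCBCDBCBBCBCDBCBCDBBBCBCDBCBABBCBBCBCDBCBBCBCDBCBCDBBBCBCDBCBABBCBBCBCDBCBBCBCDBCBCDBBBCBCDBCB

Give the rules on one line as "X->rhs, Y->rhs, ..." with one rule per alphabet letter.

  step 1 ⇒ step 2: BCBBBABAB ⇒ BCB·CD·BCB·BCB·BCB·AB·BCB·AB·BCB
    A ↦ AB
    B ↦ BCB
    C ↦ CD
  step 0 ⇒ step 1: BDAA ⇒ BCB·BB·AB·AB
    D ↦ BB

A->AB, B->BCB, C->CD, D->BB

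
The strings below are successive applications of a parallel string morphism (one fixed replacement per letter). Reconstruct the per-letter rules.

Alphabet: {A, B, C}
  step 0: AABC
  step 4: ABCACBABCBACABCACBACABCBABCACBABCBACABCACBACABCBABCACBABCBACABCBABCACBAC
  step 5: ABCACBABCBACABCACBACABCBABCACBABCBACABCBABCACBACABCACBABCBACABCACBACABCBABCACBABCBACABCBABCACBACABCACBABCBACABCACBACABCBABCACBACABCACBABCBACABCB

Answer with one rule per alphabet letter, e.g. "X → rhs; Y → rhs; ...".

  step 4 ⇒ step 5: ABCACBABCBACABCACBACABCBABCACBABCBACABCACBACABCBABCACBABCBACABCBABCACBAC ⇒ ABC·AC·B·ABC·B·AC·ABC·AC·B·AC·ABC·B·ABC·AC·B·ABC·B·AC·ABC·B·ABC·AC·B·AC·ABC·AC·B·ABC·B·AC·ABC·AC·B·AC·ABC·B·ABC·AC·B·ABC·B·AC·ABC·B·ABC·AC·B·AC·ABC·AC·B·ABC·B·AC·ABC·AC·B·AC·ABC·B·ABC·AC·B·AC·ABC·AC·B·ABC·B·AC·ABC·B
    A ↦ ABC
    B ↦ AC
    C ↦ B

A->ABC, B->AC, C->B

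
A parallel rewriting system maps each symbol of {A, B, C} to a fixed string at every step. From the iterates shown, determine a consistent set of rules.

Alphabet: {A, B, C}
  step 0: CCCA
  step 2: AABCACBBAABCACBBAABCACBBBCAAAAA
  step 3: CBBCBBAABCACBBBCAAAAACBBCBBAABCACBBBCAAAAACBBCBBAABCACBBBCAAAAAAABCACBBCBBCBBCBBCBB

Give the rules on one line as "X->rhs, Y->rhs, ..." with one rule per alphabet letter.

  step 2 ⇒ step 3: AABCACBBAABCACBBAABCACBBBCAAAAA ⇒ CBB·CBB·AA·BCA·CBB·BCA·AA·AA·CBB·CBB·AA·BCA·CBB·BCA·AA·AA·CBB·CBB·AA·BCA·CBB·BCA·AA·AA·AA·BCA·CBB·CBB·CBB·CBB·CBB
    A ↦ CBB
    B ↦ AA
    C ↦ BCA

A->CBB, B->AA, C->BCA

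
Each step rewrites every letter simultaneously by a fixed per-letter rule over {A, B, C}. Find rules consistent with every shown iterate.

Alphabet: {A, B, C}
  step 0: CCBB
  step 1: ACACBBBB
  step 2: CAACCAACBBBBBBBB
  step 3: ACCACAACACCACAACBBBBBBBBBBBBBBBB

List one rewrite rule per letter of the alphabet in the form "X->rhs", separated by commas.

A->CA, B->BB, C->AC

  step 2 ⇒ step 3: CAACCAACBBBBBBBB ⇒ AC·CA·CA·AC·AC·CA·CA·AC·BB·BB·BB·BB·BB·BB·BB·BB
    A ↦ CA
    B ↦ BB
    C ↦ AC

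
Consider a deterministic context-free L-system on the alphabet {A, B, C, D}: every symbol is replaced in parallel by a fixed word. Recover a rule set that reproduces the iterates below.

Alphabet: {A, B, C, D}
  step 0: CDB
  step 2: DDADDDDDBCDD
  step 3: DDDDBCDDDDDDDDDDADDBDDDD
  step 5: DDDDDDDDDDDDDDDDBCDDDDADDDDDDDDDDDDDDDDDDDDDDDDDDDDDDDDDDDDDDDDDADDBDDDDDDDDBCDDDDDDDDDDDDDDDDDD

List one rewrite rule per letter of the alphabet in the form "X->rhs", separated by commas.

A->BC, B->AD, C->DB, D->DD

  step 2 ⇒ step 3: DDADDDDDBCDD ⇒ DD·DD·BC·DD·DD·DD·DD·DD·AD·DB·DD·DD
    A ↦ BC
    B ↦ AD
    C ↦ DB
    D ↦ DD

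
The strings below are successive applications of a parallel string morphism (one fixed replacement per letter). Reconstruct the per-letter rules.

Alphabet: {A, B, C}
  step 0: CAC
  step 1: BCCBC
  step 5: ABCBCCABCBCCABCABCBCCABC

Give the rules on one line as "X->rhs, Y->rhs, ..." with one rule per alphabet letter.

A->C, B->A, C->BC

  step 0 ⇒ step 1: CAC ⇒ BC·C·BC
    A ↦ C
    C ↦ BC
    B ↦ A  (constrained at step 1)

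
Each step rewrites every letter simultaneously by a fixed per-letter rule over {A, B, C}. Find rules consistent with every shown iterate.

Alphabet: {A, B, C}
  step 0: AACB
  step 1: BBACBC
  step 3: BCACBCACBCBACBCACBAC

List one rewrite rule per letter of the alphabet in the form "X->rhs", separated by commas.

A->B, B->BC, C->AC

  step 0 ⇒ step 1: AACB ⇒ B·B·AC·BC
    A ↦ B
    B ↦ BC
    C ↦ AC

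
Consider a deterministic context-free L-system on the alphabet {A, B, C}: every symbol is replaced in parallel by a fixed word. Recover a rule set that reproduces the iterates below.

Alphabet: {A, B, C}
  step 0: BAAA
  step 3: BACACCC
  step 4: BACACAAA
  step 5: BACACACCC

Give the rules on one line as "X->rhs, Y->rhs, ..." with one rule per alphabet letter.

A->C, B->BA, C->A

  step 4 ⇒ step 5: BACACAAA ⇒ BA·C·A·C·A·C·C·C
    A ↦ C
    B ↦ BA
    C ↦ A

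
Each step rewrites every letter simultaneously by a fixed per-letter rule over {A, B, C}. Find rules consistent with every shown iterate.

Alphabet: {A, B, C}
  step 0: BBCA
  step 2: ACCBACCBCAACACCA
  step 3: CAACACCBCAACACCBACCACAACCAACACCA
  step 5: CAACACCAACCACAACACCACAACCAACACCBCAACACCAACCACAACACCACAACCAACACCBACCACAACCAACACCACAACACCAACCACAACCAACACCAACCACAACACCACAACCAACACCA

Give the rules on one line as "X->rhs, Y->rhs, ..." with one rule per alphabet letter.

  step 2 ⇒ step 3: ACCBACCBCAACACCA ⇒ CA·AC·AC·CB·CA·AC·AC·CB·AC·CA·CA·AC·CA·AC·AC·CA
    A ↦ CA
    B ↦ CB
    C ↦ AC

A->CA, B->CB, C->AC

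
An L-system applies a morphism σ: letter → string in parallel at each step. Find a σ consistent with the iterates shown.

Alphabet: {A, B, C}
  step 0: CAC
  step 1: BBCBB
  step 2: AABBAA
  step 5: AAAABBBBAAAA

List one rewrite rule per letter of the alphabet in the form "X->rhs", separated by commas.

  step 1 ⇒ step 2: BBCBB ⇒ A·A·BB·A·A
    B ↦ A
    C ↦ BB
  step 0 ⇒ step 1: CAC ⇒ BB·C·BB
    A ↦ C

A->C, B->A, C->BB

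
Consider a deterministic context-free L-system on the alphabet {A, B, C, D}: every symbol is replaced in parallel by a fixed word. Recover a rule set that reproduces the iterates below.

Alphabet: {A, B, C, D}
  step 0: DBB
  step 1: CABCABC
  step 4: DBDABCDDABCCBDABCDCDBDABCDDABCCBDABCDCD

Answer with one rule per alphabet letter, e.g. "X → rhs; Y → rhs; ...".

A->BD, B->ABC, C->D, D->C

  step 0 ⇒ step 1: DBB ⇒ C·ABC·ABC
    B ↦ ABC
    D ↦ C
    A ↦ BD  (constrained at step 1)
    C ↦ D  (constrained at step 1)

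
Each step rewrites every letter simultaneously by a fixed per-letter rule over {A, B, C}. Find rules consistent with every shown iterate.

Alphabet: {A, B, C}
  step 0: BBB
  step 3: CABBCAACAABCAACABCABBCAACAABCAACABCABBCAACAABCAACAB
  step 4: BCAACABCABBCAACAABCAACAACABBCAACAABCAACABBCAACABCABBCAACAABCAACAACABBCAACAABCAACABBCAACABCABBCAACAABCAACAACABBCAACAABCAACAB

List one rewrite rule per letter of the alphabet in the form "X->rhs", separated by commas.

A->CAA, B->CAB, C->B

  step 3 ⇒ step 4: CABBCAACAABCAACABCABBCAACAABCAACABCABBCAACAABCAACAB ⇒ B·CAA·CAB·CAB·B·CAA·CAA·B·CAA·CAA·CAB·B·CAA·CAA·B·CAA·CAB·B·CAA·CAB·CAB·B·CAA·CAA·B·CAA·CAA·CAB·B·CAA·CAA·B·CAA·CAB·B·CAA·CAB·CAB·B·CAA·CAA·B·CAA·CAA·CAB·B·CAA·CAA·B·CAA·CAB
    A ↦ CAA
    B ↦ CAB
    C ↦ B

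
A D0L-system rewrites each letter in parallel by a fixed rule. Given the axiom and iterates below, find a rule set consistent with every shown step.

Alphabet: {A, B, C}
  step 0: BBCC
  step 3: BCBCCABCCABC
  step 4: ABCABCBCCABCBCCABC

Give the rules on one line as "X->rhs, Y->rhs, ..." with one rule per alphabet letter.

  step 3 ⇒ step 4: BCBCCABCCABC ⇒ A·BC·A·BC·BC·C·A·BC·BC·C·A·BC
    A ↦ C
    B ↦ A
    C ↦ BC

A->C, B->A, C->BC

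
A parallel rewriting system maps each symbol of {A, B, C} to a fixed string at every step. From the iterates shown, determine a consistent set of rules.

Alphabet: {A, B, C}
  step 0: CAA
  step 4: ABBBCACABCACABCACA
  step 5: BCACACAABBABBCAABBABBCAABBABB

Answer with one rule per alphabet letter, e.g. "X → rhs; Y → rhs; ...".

  step 4 ⇒ step 5: ABBBCACABCACABCACA ⇒ B·CA·CA·CA·AB·B·AB·B·CA·AB·B·AB·B·CA·AB·B·AB·B
    A ↦ B
    B ↦ CA
    C ↦ AB

A->B, B->CA, C->AB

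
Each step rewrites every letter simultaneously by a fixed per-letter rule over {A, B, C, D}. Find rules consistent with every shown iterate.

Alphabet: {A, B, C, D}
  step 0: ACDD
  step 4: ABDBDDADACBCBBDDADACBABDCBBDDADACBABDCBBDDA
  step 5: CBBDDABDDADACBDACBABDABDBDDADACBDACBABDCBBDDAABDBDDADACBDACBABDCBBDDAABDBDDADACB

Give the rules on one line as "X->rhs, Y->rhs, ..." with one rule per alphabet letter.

A->CB, B->BD, C->A, D->DA

  step 4 ⇒ step 5: ABDBDDADACBCBBDDADACBABDCBBDDADACBABDCBBDDA ⇒ CB·BD·DA·BD·DA·DA·CB·DA·CB·A·BD·A·BD·BD·DA·DA·CB·DA·CB·A·BD·CB·BD·DA·A·BD·BD·DA·DA·CB·DA·CB·A·BD·CB·BD·DA·A·BD·BD·DA·DA·CB
    A ↦ CB
    B ↦ BD
    C ↦ A
    D ↦ DA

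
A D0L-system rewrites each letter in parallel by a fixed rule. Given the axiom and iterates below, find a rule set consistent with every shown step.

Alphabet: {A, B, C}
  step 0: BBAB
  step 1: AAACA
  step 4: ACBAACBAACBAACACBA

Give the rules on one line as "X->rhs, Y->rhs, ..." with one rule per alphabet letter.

  step 0 ⇒ step 1: BBAB ⇒ A·A·AC·A
    A ↦ AC
    B ↦ A
    C ↦ B  (constrained at step 1)

A->AC, B->A, C->B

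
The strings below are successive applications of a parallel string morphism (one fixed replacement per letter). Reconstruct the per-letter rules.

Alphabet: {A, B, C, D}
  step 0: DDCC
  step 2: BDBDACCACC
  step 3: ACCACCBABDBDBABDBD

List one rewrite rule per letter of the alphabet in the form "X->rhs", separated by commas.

  step 2 ⇒ step 3: BDBDACCACC ⇒ AC·C·AC·C·BA·BD·BD·BA·BD·BD
    A ↦ BA
    B ↦ AC
    C ↦ BD
    D ↦ C

A->BA, B->AC, C->BD, D->C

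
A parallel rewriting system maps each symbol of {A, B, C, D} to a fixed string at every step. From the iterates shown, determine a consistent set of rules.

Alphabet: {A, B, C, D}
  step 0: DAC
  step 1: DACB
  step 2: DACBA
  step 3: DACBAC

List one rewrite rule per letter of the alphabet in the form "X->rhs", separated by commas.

A->C, B->A, C->B, D->DA

  step 2 ⇒ step 3: DACBA ⇒ DA·C·B·A·C
    A ↦ C
    B ↦ A
    C ↦ B
    D ↦ DA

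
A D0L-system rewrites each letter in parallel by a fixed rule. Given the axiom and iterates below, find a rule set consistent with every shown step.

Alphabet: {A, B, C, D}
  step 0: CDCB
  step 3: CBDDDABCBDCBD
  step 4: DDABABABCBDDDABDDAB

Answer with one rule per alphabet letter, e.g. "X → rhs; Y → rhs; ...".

  step 3 ⇒ step 4: CBDDDABCBDCBD ⇒ D·D·AB·AB·AB·CB·D·D·D·AB·D·D·AB
    A ↦ CB
    B ↦ D
    C ↦ D
    D ↦ AB

A->CB, B->D, C->D, D->AB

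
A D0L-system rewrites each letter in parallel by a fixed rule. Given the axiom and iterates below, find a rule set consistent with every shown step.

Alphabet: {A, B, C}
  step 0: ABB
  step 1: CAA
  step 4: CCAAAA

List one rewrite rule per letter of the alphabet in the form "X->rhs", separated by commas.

A->C, B->A, C->BB

  step 0 ⇒ step 1: ABB ⇒ C·A·A
    A ↦ C
    B ↦ A
    C ↦ BB  (constrained at step 1)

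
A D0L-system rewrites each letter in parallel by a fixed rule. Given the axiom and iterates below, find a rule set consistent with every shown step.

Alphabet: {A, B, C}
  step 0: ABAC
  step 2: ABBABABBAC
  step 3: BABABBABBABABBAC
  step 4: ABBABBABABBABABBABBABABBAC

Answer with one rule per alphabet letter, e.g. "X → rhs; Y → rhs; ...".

A->B, B->AB, C->AC

  step 3 ⇒ step 4: BABABBABBABABBAC ⇒ AB·B·AB·B·AB·AB·B·AB·AB·B·AB·B·AB·AB·B·AC
    A ↦ B
    B ↦ AB
    C ↦ AC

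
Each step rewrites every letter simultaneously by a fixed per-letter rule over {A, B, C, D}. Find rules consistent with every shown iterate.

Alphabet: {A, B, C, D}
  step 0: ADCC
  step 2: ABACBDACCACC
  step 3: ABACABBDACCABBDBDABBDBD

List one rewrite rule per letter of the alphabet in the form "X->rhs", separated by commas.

  step 2 ⇒ step 3: ABACBDACCACC ⇒ AB·AC·AB·BD·AC·C·AB·BD·BD·AB·BD·BD
    A ↦ AB
    B ↦ AC
    C ↦ BD
    D ↦ C

A->AB, B->AC, C->BD, D->C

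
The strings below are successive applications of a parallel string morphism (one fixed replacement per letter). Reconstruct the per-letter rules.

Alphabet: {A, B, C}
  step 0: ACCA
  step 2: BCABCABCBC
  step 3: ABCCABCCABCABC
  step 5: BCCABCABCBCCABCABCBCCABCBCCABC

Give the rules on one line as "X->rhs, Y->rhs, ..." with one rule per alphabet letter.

A->C, B->A, C->BC

  step 2 ⇒ step 3: BCABCABCBC ⇒ A·BC·C·A·BC·C·A·BC·A·BC
    A ↦ C
    B ↦ A
    C ↦ BC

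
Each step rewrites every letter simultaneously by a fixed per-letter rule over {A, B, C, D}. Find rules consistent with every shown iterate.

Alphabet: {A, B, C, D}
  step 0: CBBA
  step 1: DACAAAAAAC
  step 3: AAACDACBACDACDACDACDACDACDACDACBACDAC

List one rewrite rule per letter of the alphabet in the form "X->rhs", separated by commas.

A->C, B->AAA, C->DAC, D->BA

  step 0 ⇒ step 1: CBBA ⇒ DAC·AAA·AAA·C
    A ↦ C
    B ↦ AAA
    C ↦ DAC
    D ↦ BA  (constrained at step 1)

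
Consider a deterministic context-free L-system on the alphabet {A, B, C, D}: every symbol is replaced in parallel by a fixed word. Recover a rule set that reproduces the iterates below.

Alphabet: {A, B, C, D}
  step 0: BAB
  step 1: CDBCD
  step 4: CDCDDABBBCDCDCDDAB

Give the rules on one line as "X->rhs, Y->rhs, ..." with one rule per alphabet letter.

  step 0 ⇒ step 1: BAB ⇒ CD·B·CD
    A ↦ B
    B ↦ CD
    C ↦ DA  (constrained at step 1)
    D ↦ B  (constrained at step 1)

A->B, B->CD, C->DA, D->B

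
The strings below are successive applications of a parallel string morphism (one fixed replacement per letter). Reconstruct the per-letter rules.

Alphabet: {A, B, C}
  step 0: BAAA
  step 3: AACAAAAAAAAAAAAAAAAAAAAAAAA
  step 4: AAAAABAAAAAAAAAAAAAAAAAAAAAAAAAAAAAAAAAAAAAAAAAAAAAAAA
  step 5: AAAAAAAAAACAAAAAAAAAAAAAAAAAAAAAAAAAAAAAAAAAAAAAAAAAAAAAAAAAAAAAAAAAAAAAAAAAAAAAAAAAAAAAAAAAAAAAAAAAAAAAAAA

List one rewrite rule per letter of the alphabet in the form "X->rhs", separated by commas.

  step 4 ⇒ step 5: AAAAABAAAAAAAAAAAAAAAAAAAAAAAAAAAAAAAAAAAAAAAAAAAAAAAA ⇒ AA·AA·AA·AA·AA·C·AA·AA·AA·AA·AA·AA·AA·AA·AA·AA·AA·AA·AA·AA·AA·AA·AA·AA·AA·AA·AA·AA·AA·AA·AA·AA·AA·AA·AA·AA·AA·AA·AA·AA·AA·AA·AA·AA·AA·AA·AA·AA·AA·AA·AA·AA·AA·AA
    A ↦ AA
    B ↦ C
  step 3 ⇒ step 4: AACAAAAAAAAAAAAAAAAAAAAAAAA ⇒ AA·AA·AB·AA·AA·AA·AA·AA·AA·AA·AA·AA·AA·AA·AA·AA·AA·AA·AA·AA·AA·AA·AA·AA·AA·AA·AA
    C ↦ AB

A->AA, B->C, C->AB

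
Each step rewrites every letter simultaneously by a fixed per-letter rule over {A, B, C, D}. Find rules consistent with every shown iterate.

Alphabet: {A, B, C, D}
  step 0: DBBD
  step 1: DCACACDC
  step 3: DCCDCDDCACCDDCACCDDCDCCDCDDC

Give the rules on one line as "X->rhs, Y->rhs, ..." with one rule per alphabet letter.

  step 0 ⇒ step 1: DBBD ⇒ DC·AC·AC·DC
    B ↦ AC
    D ↦ DC
    A ↦ B  (constrained at step 1)
    C ↦ CD  (constrained at step 1)

A->B, B->AC, C->CD, D->DC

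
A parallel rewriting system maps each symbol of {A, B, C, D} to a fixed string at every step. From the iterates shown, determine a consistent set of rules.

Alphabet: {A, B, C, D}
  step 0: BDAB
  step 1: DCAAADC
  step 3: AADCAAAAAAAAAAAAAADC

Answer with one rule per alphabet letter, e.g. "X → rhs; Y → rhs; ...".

  step 0 ⇒ step 1: BDAB ⇒ DC·A·AA·DC
    A ↦ AA
    B ↦ DC
    D ↦ A
    C ↦ B  (constrained at step 1)

A->AA, B->DC, C->B, D->A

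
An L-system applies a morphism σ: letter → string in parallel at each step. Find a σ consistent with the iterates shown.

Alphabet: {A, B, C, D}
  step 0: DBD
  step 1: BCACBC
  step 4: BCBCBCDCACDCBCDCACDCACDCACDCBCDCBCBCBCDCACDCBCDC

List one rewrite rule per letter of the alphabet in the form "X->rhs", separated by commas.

  step 0 ⇒ step 1: DBD ⇒ BC·AC·BC
    B ↦ AC
    D ↦ BC
    A ↦ DD  (constrained at step 1)
    C ↦ DC  (constrained at step 1)

A->DD, B->AC, C->DC, D->BC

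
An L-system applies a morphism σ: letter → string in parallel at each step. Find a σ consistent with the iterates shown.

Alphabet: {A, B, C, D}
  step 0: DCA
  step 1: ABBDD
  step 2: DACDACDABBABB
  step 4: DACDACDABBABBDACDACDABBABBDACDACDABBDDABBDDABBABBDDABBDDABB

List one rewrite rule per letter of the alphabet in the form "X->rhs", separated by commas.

A->D, B->ACD, C->D, D->ABB

  step 1 ⇒ step 2: ABBDD ⇒ D·ACD·ACD·ABB·ABB
    A ↦ D
    B ↦ ACD
    D ↦ ABB
  step 0 ⇒ step 1: DCA ⇒ ABB·D·D
    C ↦ D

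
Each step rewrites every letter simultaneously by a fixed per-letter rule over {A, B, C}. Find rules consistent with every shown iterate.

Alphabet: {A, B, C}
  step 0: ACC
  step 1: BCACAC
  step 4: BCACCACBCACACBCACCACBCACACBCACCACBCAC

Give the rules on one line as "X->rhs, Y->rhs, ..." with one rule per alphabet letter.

A->BC, B->C, C->AC

  step 0 ⇒ step 1: ACC ⇒ BC·AC·AC
    A ↦ BC
    C ↦ AC
    B ↦ C  (constrained at step 1)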